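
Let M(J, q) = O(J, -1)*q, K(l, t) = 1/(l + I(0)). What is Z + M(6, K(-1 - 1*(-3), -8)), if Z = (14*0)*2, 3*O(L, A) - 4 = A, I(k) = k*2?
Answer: ½ ≈ 0.50000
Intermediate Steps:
I(k) = 2*k
O(L, A) = 4/3 + A/3
K(l, t) = 1/l (K(l, t) = 1/(l + 2*0) = 1/(l + 0) = 1/l)
M(J, q) = q (M(J, q) = (4/3 + (⅓)*(-1))*q = (4/3 - ⅓)*q = 1*q = q)
Z = 0 (Z = 0*2 = 0)
Z + M(6, K(-1 - 1*(-3), -8)) = 0 + 1/(-1 - 1*(-3)) = 0 + 1/(-1 + 3) = 0 + 1/2 = 0 + ½ = ½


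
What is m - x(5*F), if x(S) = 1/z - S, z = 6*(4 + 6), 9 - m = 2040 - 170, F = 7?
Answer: -109561/60 ≈ -1826.0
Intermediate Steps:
m = -1861 (m = 9 - (2040 - 170) = 9 - 1*1870 = 9 - 1870 = -1861)
z = 60 (z = 6*10 = 60)
x(S) = 1/60 - S
m - x(5*F) = -1861 - (1/60 - 5*7) = -1861 - (1/60 - 1*35) = -1861 - (1/60 - 35) = -1861 - 1*(-2099/60) = -1861 + 2099/60 = -109561/60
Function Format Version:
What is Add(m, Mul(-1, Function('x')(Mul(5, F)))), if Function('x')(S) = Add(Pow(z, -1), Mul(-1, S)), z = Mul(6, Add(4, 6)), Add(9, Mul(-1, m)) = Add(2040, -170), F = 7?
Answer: Rational(-109561, 60) ≈ -1826.0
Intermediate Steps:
m = -1861 (m = Add(9, Mul(-1, Add(2040, -170))) = Add(9, Mul(-1, 1870)) = Add(9, -1870) = -1861)
z = 60 (z = Mul(6, 10) = 60)
Function('x')(S) = Add(Rational(1, 60), Mul(-1, S)) (Function('x')(S) = Add(Pow(60, -1), Mul(-1, S)) = Add(Rational(1, 60), Mul(-1, S)))
Add(m, Mul(-1, Function('x')(Mul(5, F)))) = Add(-1861, Mul(-1, Add(Rational(1, 60), Mul(-1, Mul(5, 7))))) = Add(-1861, Mul(-1, Add(Rational(1, 60), Mul(-1, 35)))) = Add(-1861, Mul(-1, Add(Rational(1, 60), -35))) = Add(-1861, Mul(-1, Rational(-2099, 60))) = Add(-1861, Rational(2099, 60)) = Rational(-109561, 60)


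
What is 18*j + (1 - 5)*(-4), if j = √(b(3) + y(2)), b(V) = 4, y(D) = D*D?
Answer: 16 + 36*√2 ≈ 66.912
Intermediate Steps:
y(D) = D²
j = 2*√2 (j = √(4 + 2²) = √(4 + 4) = √8 = 2*√2 ≈ 2.8284)
18*j + (1 - 5)*(-4) = 18*(2*√2) + (1 - 5)*(-4) = 36*√2 - 4*(-4) = 36*√2 + 16 = 16 + 36*√2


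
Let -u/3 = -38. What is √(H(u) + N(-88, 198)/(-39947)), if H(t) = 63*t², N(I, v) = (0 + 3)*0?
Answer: 342*√7 ≈ 904.85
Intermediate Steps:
N(I, v) = 0 (N(I, v) = 3*0 = 0)
u = 114 (u = -3*(-38) = 114)
√(H(u) + N(-88, 198)/(-39947)) = √(63*114² + 0/(-39947)) = √(63*12996 + 0*(-1/39947)) = √(818748 + 0) = √818748 = 342*√7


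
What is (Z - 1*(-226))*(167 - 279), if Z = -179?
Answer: -5264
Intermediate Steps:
(Z - 1*(-226))*(167 - 279) = (-179 - 1*(-226))*(167 - 279) = (-179 + 226)*(-112) = 47*(-112) = -5264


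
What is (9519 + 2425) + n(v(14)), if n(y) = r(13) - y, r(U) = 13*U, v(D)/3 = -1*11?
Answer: 12146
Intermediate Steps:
v(D) = -33 (v(D) = 3*(-1*11) = 3*(-11) = -33)
n(y) = 169 - y (n(y) = 13*13 - y = 169 - y)
(9519 + 2425) + n(v(14)) = (9519 + 2425) + (169 - 1*(-33)) = 11944 + (169 + 33) = 11944 + 202 = 12146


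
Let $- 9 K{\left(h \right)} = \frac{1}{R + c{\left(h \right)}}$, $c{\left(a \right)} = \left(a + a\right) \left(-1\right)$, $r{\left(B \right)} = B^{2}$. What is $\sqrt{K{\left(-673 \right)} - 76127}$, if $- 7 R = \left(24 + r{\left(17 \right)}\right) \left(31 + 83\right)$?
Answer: $\frac{i \sqrt{118116529210745}}{39390} \approx 275.91 i$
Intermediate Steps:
$c{\left(a \right)} = - 2 a$ ($c{\left(a \right)} = 2 a \left(-1\right) = - 2 a$)
$R = - \frac{35682}{7}$ ($R = - \frac{\left(24 + 17^{2}\right) \left(31 + 83\right)}{7} = - \frac{\left(24 + 289\right) 114}{7} = - \frac{313 \cdot 114}{7} = \left(- \frac{1}{7}\right) 35682 = - \frac{35682}{7} \approx -5097.4$)
$K{\left(h \right)} = - \frac{1}{9 \left(- \frac{35682}{7} - 2 h\right)}$
$\sqrt{K{\left(-673 \right)} - 76127} = \sqrt{\frac{7}{18 \left(17841 + 7 \left(-673\right)\right)} - 76127} = \sqrt{\frac{7}{18 \left(17841 - 4711\right)} - 76127} = \sqrt{\frac{7}{18 \cdot 13130} - 76127} = \sqrt{\frac{7}{18} \cdot \frac{1}{13130} - 76127} = \sqrt{\frac{7}{236340} - 76127} = \sqrt{- \frac{17991855173}{236340}} = \frac{i \sqrt{118116529210745}}{39390}$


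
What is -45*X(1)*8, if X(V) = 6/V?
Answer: -2160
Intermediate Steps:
-45*X(1)*8 = -270/1*8 = -270*8 = -2160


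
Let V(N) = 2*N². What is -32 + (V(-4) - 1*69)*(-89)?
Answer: 3261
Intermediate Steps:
-32 + (V(-4) - 1*69)*(-89) = -32 + (2*(-4)² - 1*69)*(-89) = -32 + (2*16 - 69)*(-89) = -32 + (32 - 69)*(-89) = -32 - 37*(-89) = -32 + 3293 = 3261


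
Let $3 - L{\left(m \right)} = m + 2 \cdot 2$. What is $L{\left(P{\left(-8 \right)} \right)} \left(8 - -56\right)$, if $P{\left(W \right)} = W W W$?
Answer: $32704$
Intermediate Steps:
$P{\left(W \right)} = W^{3}$ ($P{\left(W \right)} = W^{2} W = W^{3}$)
$L{\left(m \right)} = -1 - m$ ($L{\left(m \right)} = 3 - \left(m + 2 \cdot 2\right) = 3 - \left(m + 4\right) = 3 - \left(4 + m\right) = -1 - m$)
$L{\left(P{\left(-8 \right)} \right)} \left(8 - -56\right) = \left(-1 - \left(-8\right)^{3}\right) \left(8 - -56\right) = \left(-1 - -512\right) \left(8 + 56\right) = \left(-1 + 512\right) 64 = 511 \cdot 64 = 32704$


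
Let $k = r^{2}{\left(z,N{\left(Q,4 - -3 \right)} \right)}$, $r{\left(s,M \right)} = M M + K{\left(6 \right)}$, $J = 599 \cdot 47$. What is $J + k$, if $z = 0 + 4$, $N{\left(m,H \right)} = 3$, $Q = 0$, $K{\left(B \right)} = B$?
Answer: $28378$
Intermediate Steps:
$z = 4$
$J = 28153$
$r{\left(s,M \right)} = 6 + M^{2}$ ($r{\left(s,M \right)} = M M + 6 = M^{2} + 6 = 6 + M^{2}$)
$k = 225$ ($k = \left(6 + 3^{2}\right)^{2} = \left(6 + 9\right)^{2} = 15^{2} = 225$)
$J + k = 28153 + 225 = 28378$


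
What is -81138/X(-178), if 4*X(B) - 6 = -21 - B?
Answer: -324552/163 ≈ -1991.1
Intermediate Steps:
X(B) = -15/4 - B/4 (X(B) = 3/2 + (-21 - B)/4 = 3/2 + (-21/4 - B/4) = -15/4 - B/4)
-81138/X(-178) = -81138/(-15/4 - 1/4*(-178)) = -81138/(-15/4 + 89/2) = -81138/163/4 = -81138*4/163 = -324552/163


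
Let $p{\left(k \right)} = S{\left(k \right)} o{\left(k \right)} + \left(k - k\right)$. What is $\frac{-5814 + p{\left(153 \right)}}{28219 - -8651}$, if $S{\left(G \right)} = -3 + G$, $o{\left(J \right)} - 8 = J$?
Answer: $\frac{3056}{6145} \approx 0.49731$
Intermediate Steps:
$o{\left(J \right)} = 8 + J$
$p{\left(k \right)} = \left(-3 + k\right) \left(8 + k\right)$ ($p{\left(k \right)} = \left(-3 + k\right) \left(8 + k\right) + \left(k - k\right) = \left(-3 + k\right) \left(8 + k\right) + 0 = \left(-3 + k\right) \left(8 + k\right)$)
$\frac{-5814 + p{\left(153 \right)}}{28219 - -8651} = \frac{-5814 + \left(-3 + 153\right) \left(8 + 153\right)}{28219 - -8651} = \frac{-5814 + 150 \cdot 161}{28219 + \left(-12561 + 21212\right)} = \frac{-5814 + 24150}{28219 + 8651} = \frac{18336}{36870} = 18336 \cdot \frac{1}{36870} = \frac{3056}{6145}$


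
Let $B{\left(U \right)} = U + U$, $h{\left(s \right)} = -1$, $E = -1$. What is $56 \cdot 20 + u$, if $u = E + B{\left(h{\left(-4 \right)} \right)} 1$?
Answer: $1117$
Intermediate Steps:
$B{\left(U \right)} = 2 U$
$u = -3$ ($u = -1 + 2 \left(-1\right) 1 = -1 - 2 = -3$)
$56 \cdot 20 + u = 56 \cdot 20 - 3 = 1120 - 3 = 1117$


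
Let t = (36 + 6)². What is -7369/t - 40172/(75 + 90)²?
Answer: -83099/14700 ≈ -5.6530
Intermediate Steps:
t = 1764 (t = 42² = 1764)
-7369/t - 40172/(75 + 90)² = -7369/1764 - 40172/(75 + 90)² = -7369*1/1764 - 40172/(165²) = -7369/1764 - 40172/27225 = -7369/1764 - 40172*1/27225 = -7369/1764 - 332/225 = -83099/14700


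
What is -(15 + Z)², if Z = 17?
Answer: -1024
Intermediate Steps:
-(15 + Z)² = -(15 + 17)² = -1*32² = -1*1024 = -1024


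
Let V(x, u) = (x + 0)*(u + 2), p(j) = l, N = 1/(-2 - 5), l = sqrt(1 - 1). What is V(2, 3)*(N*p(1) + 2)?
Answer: 20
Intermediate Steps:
l = 0 (l = sqrt(0) = 0)
N = -1/7 (N = 1/(-7) = -1/7 ≈ -0.14286)
p(j) = 0
V(x, u) = x*(2 + u)
V(2, 3)*(N*p(1) + 2) = (2*(2 + 3))*(-1/7*0 + 2) = (2*5)*(0 + 2) = 10*2 = 20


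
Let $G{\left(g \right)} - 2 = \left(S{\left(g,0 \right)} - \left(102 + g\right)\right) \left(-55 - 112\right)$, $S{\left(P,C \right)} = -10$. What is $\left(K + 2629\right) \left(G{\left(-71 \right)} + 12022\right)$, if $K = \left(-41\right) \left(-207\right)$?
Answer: $209770036$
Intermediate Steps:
$K = 8487$
$G{\left(g \right)} = 18706 + 167 g$ ($G{\left(g \right)} = 2 + \left(-10 - \left(102 + g\right)\right) \left(-55 - 112\right) = 2 + \left(-112 - g\right) \left(-167\right) = 2 + \left(18704 + 167 g\right) = 18706 + 167 g$)
$\left(K + 2629\right) \left(G{\left(-71 \right)} + 12022\right) = \left(8487 + 2629\right) \left(\left(18706 + 167 \left(-71\right)\right) + 12022\right) = 11116 \left(\left(18706 - 11857\right) + 12022\right) = 11116 \left(6849 + 12022\right) = 11116 \cdot 18871 = 209770036$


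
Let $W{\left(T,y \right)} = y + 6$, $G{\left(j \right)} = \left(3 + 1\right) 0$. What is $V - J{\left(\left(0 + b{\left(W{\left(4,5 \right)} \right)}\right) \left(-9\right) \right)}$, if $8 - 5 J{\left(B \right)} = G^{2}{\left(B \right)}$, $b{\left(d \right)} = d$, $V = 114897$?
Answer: $\frac{574477}{5} \approx 1.149 \cdot 10^{5}$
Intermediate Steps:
$G{\left(j \right)} = 0$ ($G{\left(j \right)} = 4 \cdot 0 = 0$)
$W{\left(T,y \right)} = 6 + y$
$J{\left(B \right)} = \frac{8}{5}$ ($J{\left(B \right)} = \frac{8}{5} - \frac{0^{2}}{5} = \frac{8}{5} - 0 = \frac{8}{5} + 0 = \frac{8}{5}$)
$V - J{\left(\left(0 + b{\left(W{\left(4,5 \right)} \right)}\right) \left(-9\right) \right)} = 114897 - \frac{8}{5} = \frac{574477}{5}$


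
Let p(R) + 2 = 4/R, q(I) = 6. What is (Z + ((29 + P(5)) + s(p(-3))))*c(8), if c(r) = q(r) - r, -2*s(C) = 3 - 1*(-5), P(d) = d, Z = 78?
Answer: -216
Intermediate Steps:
p(R) = -2 + 4/R
s(C) = -4 (s(C) = -(3 - 1*(-5))/2 = -(3 + 5)/2 = -½*8 = -4)
c(r) = 6 - r
(Z + ((29 + P(5)) + s(p(-3))))*c(8) = (78 + ((29 + 5) - 4))*(6 - 1*8) = (78 + (34 - 4))*(6 - 8) = (78 + 30)*(-2) = 108*(-2) = -216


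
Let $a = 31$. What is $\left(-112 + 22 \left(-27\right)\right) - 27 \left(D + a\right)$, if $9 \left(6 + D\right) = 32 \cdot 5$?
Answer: $-1861$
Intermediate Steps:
$D = \frac{106}{9}$ ($D = -6 + \frac{32 \cdot 5}{9} = -6 + \frac{1}{9} \cdot 160 = -6 + \frac{160}{9} = \frac{106}{9} \approx 11.778$)
$\left(-112 + 22 \left(-27\right)\right) - 27 \left(D + a\right) = \left(-112 + 22 \left(-27\right)\right) - 27 \left(\frac{106}{9} + 31\right) = \left(-112 - 594\right) - 27 \cdot \frac{385}{9} = -706 - 1155 = -1861$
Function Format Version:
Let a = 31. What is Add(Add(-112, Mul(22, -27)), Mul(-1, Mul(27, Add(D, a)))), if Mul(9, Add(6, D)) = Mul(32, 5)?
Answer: -1861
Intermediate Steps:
D = Rational(106, 9) (D = Add(-6, Mul(Rational(1, 9), Mul(32, 5))) = Add(-6, Mul(Rational(1, 9), 160)) = Add(-6, Rational(160, 9)) = Rational(106, 9) ≈ 11.778)
Add(Add(-112, Mul(22, -27)), Mul(-1, Mul(27, Add(D, a)))) = Add(Add(-112, Mul(22, -27)), Mul(-1, Mul(27, Add(Rational(106, 9), 31)))) = Add(Add(-112, -594), Mul(-1, Mul(27, Rational(385, 9)))) = Add(-706, Mul(-1, 1155)) = Add(-706, -1155) = -1861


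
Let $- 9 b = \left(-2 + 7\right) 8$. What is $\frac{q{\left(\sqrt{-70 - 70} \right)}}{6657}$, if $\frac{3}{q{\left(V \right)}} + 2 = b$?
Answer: $- \frac{9}{128702} \approx -6.9929 \cdot 10^{-5}$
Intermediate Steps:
$b = - \frac{40}{9}$ ($b = - \frac{\left(-2 + 7\right) 8}{9} = - \frac{5 \cdot 8}{9} = \left(- \frac{1}{9}\right) 40 = - \frac{40}{9} \approx -4.4444$)
$q{\left(V \right)} = - \frac{27}{58}$ ($q{\left(V \right)} = \frac{3}{-2 - \frac{40}{9}} = \frac{3}{- \frac{58}{9}} = 3 \left(- \frac{9}{58}\right) = - \frac{27}{58}$)
$\frac{q{\left(\sqrt{-70 - 70} \right)}}{6657} = - \frac{27}{58 \cdot 6657} = \left(- \frac{27}{58}\right) \frac{1}{6657} = - \frac{9}{128702}$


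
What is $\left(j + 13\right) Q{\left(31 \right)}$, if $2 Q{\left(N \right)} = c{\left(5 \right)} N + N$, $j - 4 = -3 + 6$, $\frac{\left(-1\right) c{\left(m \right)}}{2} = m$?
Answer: $-2790$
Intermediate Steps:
$c{\left(m \right)} = - 2 m$
$j = 7$ ($j = 4 + \left(-3 + 6\right) = 4 + 3 = 7$)
$Q{\left(N \right)} = - \frac{9 N}{2}$ ($Q{\left(N \right)} = \frac{\left(-2\right) 5 N + N}{2} = \frac{- 10 N + N}{2} = \frac{\left(-9\right) N}{2} = - \frac{9 N}{2}$)
$\left(j + 13\right) Q{\left(31 \right)} = \left(7 + 13\right) \left(\left(- \frac{9}{2}\right) 31\right) = 20 \left(- \frac{279}{2}\right) = -2790$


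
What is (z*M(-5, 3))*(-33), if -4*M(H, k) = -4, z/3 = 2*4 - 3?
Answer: -495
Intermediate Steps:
z = 15 (z = 3*(2*4 - 3) = 3*(8 - 3) = 3*5 = 15)
M(H, k) = 1 (M(H, k) = -1/4*(-4) = 1)
(z*M(-5, 3))*(-33) = (15*1)*(-33) = 15*(-33) = -495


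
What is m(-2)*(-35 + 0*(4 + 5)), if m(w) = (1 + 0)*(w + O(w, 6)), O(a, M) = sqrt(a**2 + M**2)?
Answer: 70 - 70*sqrt(10) ≈ -151.36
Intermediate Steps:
O(a, M) = sqrt(M**2 + a**2)
m(w) = w + sqrt(36 + w**2) (m(w) = (1 + 0)*(w + sqrt(6**2 + w**2)) = 1*(w + sqrt(36 + w**2)) = w + sqrt(36 + w**2))
m(-2)*(-35 + 0*(4 + 5)) = (-2 + sqrt(36 + (-2)**2))*(-35 + 0*(4 + 5)) = (-2 + sqrt(36 + 4))*(-35 + 0*9) = (-2 + sqrt(40))*(-35 + 0) = (-2 + 2*sqrt(10))*(-35) = 70 - 70*sqrt(10)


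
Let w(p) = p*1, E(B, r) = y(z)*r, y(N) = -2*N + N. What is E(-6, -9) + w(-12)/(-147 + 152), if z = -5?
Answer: -237/5 ≈ -47.400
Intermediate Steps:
y(N) = -N
E(B, r) = 5*r (E(B, r) = (-1*(-5))*r = 5*r)
w(p) = p
E(-6, -9) + w(-12)/(-147 + 152) = 5*(-9) - 12/(-147 + 152) = -45 - 12/5 = -237/5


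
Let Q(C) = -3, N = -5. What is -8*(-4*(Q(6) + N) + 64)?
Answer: -768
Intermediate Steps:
-8*(-4*(Q(6) + N) + 64) = -8*(-4*(-3 - 5) + 64) = -8*(-4*(-8) + 64) = -8*(32 + 64) = -8*96 = -768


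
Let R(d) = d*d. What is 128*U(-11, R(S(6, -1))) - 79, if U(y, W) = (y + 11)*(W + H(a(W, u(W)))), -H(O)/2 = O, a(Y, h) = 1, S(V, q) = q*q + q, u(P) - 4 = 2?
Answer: -79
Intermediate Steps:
u(P) = 6 (u(P) = 4 + 2 = 6)
S(V, q) = q + q**2 (S(V, q) = q**2 + q = q + q**2)
R(d) = d**2
H(O) = -2*O
U(y, W) = (-2 + W)*(11 + y) (U(y, W) = (y + 11)*(W - 2*1) = (11 + y)*(W - 2) = (11 + y)*(-2 + W) = (-2 + W)*(11 + y))
128*U(-11, R(S(6, -1))) - 79 = 128*(-22 - 2*(-11) + 11*(-(1 - 1))**2 + (-(1 - 1))**2*(-11)) - 79 = 128*(-22 + 22 + 11*(-1*0)**2 + (-1*0)**2*(-11)) - 79 = 128*(-22 + 22 + 11*0**2 + 0**2*(-11)) - 79 = 128*(-22 + 22 + 11*0 + 0*(-11)) - 79 = 128*(-22 + 22 + 0 + 0) - 79 = 128*0 - 79 = 0 - 79 = -79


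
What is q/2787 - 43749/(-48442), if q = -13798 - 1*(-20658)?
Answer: 454240583/135007854 ≈ 3.3645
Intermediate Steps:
q = 6860 (q = -13798 + 20658 = 6860)
q/2787 - 43749/(-48442) = 6860/2787 - 43749/(-48442) = 6860*(1/2787) - 43749*(-1/48442) = 6860/2787 + 43749/48442 = 454240583/135007854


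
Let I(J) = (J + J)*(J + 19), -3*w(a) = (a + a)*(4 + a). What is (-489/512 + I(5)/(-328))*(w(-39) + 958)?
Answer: -106227/1312 ≈ -80.966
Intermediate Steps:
w(a) = -2*a*(4 + a)/3 (w(a) = -(a + a)*(4 + a)/3 = -2*a*(4 + a)/3)
I(J) = 2*J*(19 + J) (I(J) = (2*J)*(19 + J) = 2*J*(19 + J))
(-489/512 + I(5)/(-328))*(w(-39) + 958) = (-489/512 + (2*5*(19 + 5))/(-328))*(-⅔*(-39)*(4 - 39) + 958) = (-489*1/512 + (2*5*24)*(-1/328))*(-⅔*(-39)*(-35) + 958) = (-489/512 + 240*(-1/328))*(-910 + 958) = (-489/512 - 30/41)*48 = -35409/20992*48 = -106227/1312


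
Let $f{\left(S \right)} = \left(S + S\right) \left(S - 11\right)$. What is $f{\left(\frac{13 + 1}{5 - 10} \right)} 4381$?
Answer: $\frac{8464092}{25} \approx 3.3856 \cdot 10^{5}$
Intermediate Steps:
$f{\left(S \right)} = 2 S \left(-11 + S\right)$
$f{\left(\frac{13 + 1}{5 - 10} \right)} 4381 = 2 \frac{13 + 1}{5 - 10} \left(-11 + \frac{13 + 1}{5 - 10}\right) 4381 = 2 \frac{14}{-5} \left(-11 + \frac{14}{-5}\right) 4381 = 2 \cdot 14 \left(- \frac{1}{5}\right) \left(-11 + 14 \left(- \frac{1}{5}\right)\right) 4381 = 2 \left(- \frac{14}{5}\right) \left(-11 - \frac{14}{5}\right) 4381 = 2 \left(- \frac{14}{5}\right) \left(- \frac{69}{5}\right) 4381 = \frac{1932}{25} \cdot 4381 = \frac{8464092}{25}$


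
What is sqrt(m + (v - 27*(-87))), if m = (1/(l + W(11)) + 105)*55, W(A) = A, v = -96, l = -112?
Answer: sqrt(81888073)/101 ≈ 89.596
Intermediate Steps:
m = 583220/101 (m = (1/(-112 + 11) + 105)*55 = (1/(-101) + 105)*55 = (-1/101 + 105)*55 = (10604/101)*55 = 583220/101 ≈ 5774.5)
sqrt(m + (v - 27*(-87))) = sqrt(583220/101 + (-96 - 27*(-87))) = sqrt(583220/101 + (-96 + 2349)) = sqrt(583220/101 + 2253) = sqrt(810773/101) = sqrt(81888073)/101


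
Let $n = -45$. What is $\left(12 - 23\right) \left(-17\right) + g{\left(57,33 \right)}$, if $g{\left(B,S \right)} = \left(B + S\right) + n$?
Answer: $232$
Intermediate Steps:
$g{\left(B,S \right)} = -45 + B + S$ ($g{\left(B,S \right)} = \left(B + S\right) - 45 = -45 + B + S$)
$\left(12 - 23\right) \left(-17\right) + g{\left(57,33 \right)} = \left(12 - 23\right) \left(-17\right) + \left(-45 + 57 + 33\right) = \left(-11\right) \left(-17\right) + 45 = 187 + 45 = 232$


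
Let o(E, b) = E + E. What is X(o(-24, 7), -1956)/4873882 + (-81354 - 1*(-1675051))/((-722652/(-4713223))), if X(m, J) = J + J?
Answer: 2614994128894267037/251580041076 ≈ 1.0394e+7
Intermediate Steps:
o(E, b) = 2*E
X(m, J) = 2*J
X(o(-24, 7), -1956)/4873882 + (-81354 - 1*(-1675051))/((-722652/(-4713223))) = (2*(-1956))/4873882 + (-81354 - 1*(-1675051))/((-722652/(-4713223))) = -3912*1/4873882 + (-81354 + 1675051)/((-722652*(-1/4713223))) = -1956/2436941 + 1593697/(722652/4713223) = -1956/2436941 + 1593697*(4713223/722652) = -1956/2436941 + 1073064193633/103236 = 2614994128894267037/251580041076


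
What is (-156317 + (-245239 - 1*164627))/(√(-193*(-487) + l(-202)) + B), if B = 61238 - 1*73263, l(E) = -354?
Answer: 6808350575/144506988 + 566183*√93637/144506988 ≈ 48.313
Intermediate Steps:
B = -12025 (B = 61238 - 73263 = -12025)
(-156317 + (-245239 - 1*164627))/(√(-193*(-487) + l(-202)) + B) = (-156317 + (-245239 - 1*164627))/(√(-193*(-487) - 354) - 12025) = (-156317 + (-245239 - 164627))/(√(93991 - 354) - 12025) = (-156317 - 409866)/(√93637 - 12025) = -566183/(-12025 + √93637)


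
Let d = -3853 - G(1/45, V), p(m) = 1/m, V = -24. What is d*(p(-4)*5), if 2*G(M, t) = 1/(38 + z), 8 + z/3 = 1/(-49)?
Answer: 26316235/5464 ≈ 4816.3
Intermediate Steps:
z = -1179/49 (z = -24 + 3/(-49) = -24 + 3*(-1/49) = -24 - 3/49 = -1179/49 ≈ -24.061)
G(M, t) = 49/1366 (G(M, t) = 1/(2*(38 - 1179/49)) = 1/(2*(683/49)) = (½)*(49/683) = 49/1366)
d = -5263247/1366 (d = -3853 - 1*49/1366 = -3853 - 49/1366 = -5263247/1366 ≈ -3853.0)
d*(p(-4)*5) = -5263247*5/(1366*(-4)) = -(-5263247)*5/5464 = -5263247/1366*(-5/4) = 26316235/5464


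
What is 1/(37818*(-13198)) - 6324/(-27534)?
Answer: 526074545467/2290470692796 ≈ 0.22968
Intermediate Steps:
1/(37818*(-13198)) - 6324/(-27534) = (1/37818)*(-1/13198) - 6324*(-1/27534) = -1/499121964 + 1054/4589 = 526074545467/2290470692796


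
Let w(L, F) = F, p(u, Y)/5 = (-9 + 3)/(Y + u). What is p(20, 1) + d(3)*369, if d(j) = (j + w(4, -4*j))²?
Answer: 209213/7 ≈ 29888.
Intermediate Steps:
p(u, Y) = -30/(Y + u) (p(u, Y) = 5*((-9 + 3)/(Y + u)) = 5*(-6/(Y + u)) = -30/(Y + u))
d(j) = 9*j² (d(j) = (j - 4*j)² = (-3*j)² = 9*j²)
p(20, 1) + d(3)*369 = -30/(1 + 20) + (9*3²)*369 = -30/21 + (9*9)*369 = -30*1/21 + 81*369 = -10/7 + 29889 = 209213/7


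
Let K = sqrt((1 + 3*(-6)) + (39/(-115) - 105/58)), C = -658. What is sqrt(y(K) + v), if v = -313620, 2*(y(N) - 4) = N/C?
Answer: sqrt(-6040900275908153600 - 2194430*I*sqrt(851939090))/4388860 ≈ 2.9689e-6 - 560.01*I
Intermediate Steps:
K = I*sqrt(851939090)/6670 (K = sqrt((1 - 18) + (39*(-1/115) - 105*1/58)) = sqrt(-17 + (-39/115 - 105/58)) = sqrt(-17 - 14337/6670) = sqrt(-127727/6670) = I*sqrt(851939090)/6670 ≈ 4.376*I)
y(N) = 4 - N/1316 (y(N) = 4 + (N/(-658))/2 = 4 + (N*(-1/658))/2 = 4 + (-N/658)/2 = 4 - N/1316)
sqrt(y(K) + v) = sqrt((4 - I*sqrt(851939090)/8777720) - 313620) = sqrt(-313616 - I*sqrt(851939090)/8777720)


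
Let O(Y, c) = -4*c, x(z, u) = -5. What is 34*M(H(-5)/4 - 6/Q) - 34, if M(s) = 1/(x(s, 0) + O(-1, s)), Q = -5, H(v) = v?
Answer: -493/12 ≈ -41.083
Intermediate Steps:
M(s) = 1/(-5 - 4*s)
34*M(H(-5)/4 - 6/Q) - 34 = 34*(-1/(5 + 4*(-5/4 - 6/(-5)))) - 34 = 34*(-1/(5 + 4*(-5*¼ - 6*(-⅕)))) - 34 = 34*(-1/(5 + 4*(-5/4 + 6/5))) - 34 = 34*(-1/(5 + 4*(-1/20))) - 34 = 34*(-1/(5 - ⅕)) - 34 = 34*(-1/24/5) - 34 = 34*(-1*5/24) - 34 = 34*(-5/24) - 34 = -85/12 - 34 = -493/12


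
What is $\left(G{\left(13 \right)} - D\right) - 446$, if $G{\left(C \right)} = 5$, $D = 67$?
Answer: $-508$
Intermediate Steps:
$\left(G{\left(13 \right)} - D\right) - 446 = \left(5 - 67\right) - 446 = -62 - 446 = -508$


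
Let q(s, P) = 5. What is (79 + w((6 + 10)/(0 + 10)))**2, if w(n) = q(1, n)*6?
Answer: 11881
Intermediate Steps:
w(n) = 30 (w(n) = 5*6 = 30)
(79 + w((6 + 10)/(0 + 10)))**2 = (79 + 30)**2 = 109**2 = 11881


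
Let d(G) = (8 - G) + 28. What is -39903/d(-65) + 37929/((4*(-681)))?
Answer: -37508867/91708 ≈ -409.00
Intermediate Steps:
d(G) = 36 - G
-39903/d(-65) + 37929/((4*(-681))) = -39903/(36 - 1*(-65)) + 37929/((4*(-681))) = -39903/(36 + 65) + 37929/(-2724) = -39903/(101*1) + 37929*(-1/2724) = -39903/101 - 12643/908 = -37508867/91708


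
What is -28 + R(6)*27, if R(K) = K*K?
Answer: 944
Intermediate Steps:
R(K) = K²
-28 + R(6)*27 = -28 + 6²*27 = -28 + 36*27 = -28 + 972 = 944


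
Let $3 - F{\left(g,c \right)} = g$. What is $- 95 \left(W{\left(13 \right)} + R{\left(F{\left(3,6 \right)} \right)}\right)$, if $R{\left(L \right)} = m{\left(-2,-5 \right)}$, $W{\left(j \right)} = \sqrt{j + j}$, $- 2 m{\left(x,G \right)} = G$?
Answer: $- \frac{475}{2} - 95 \sqrt{26} \approx -721.91$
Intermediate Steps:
$F{\left(g,c \right)} = 3 - g$
$m{\left(x,G \right)} = - \frac{G}{2}$
$W{\left(j \right)} = \sqrt{2} \sqrt{j}$ ($W{\left(j \right)} = \sqrt{2 j} = \sqrt{2} \sqrt{j}$)
$R{\left(L \right)} = \frac{5}{2}$ ($R{\left(L \right)} = \left(- \frac{1}{2}\right) \left(-5\right) = \frac{5}{2}$)
$- 95 \left(W{\left(13 \right)} + R{\left(F{\left(3,6 \right)} \right)}\right) = - 95 \left(\sqrt{2} \sqrt{13} + \frac{5}{2}\right) = - 95 \left(\sqrt{26} + \frac{5}{2}\right) = - 95 \left(\frac{5}{2} + \sqrt{26}\right) = - \frac{475}{2} - 95 \sqrt{26}$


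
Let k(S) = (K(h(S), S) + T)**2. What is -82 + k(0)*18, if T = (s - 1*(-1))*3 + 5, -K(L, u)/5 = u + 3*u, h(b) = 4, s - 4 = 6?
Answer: 25910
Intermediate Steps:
s = 10 (s = 4 + 6 = 10)
K(L, u) = -20*u (K(L, u) = -5*(u + 3*u) = -20*u)
T = 38 (T = (10 - 1*(-1))*3 + 5 = (10 + 1)*3 + 5 = 11*3 + 5 = 33 + 5 = 38)
k(S) = (38 - 20*S)**2 (k(S) = (-20*S + 38)**2 = (38 - 20*S)**2)
-82 + k(0)*18 = -82 + (4*(-19 + 10*0)**2)*18 = -82 + (4*(-19 + 0)**2)*18 = -82 + (4*(-19)**2)*18 = -82 + (4*361)*18 = -82 + 1444*18 = -82 + 25992 = 25910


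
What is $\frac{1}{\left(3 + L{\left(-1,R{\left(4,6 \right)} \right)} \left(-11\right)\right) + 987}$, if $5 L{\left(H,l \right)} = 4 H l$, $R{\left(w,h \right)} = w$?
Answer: $\frac{5}{5126} \approx 0.00097542$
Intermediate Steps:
$L{\left(H,l \right)} = \frac{4 H l}{5}$
$\frac{1}{\left(3 + L{\left(-1,R{\left(4,6 \right)} \right)} \left(-11\right)\right) + 987} = \frac{1}{\left(3 + \frac{4}{5} \left(-1\right) 4 \left(-11\right)\right) + 987} = \frac{1}{\left(3 - - \frac{176}{5}\right) + 987} = \frac{1}{\left(3 + \frac{176}{5}\right) + 987} = \frac{1}{\frac{191}{5} + 987} = \frac{1}{\frac{5126}{5}} = \frac{5}{5126}$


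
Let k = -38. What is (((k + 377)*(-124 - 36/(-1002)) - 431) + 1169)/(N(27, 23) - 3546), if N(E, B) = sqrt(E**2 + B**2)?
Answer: 12224359836/1049833643 + 3447366*sqrt(1258)/1049833643 ≈ 11.761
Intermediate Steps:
N(E, B) = sqrt(B**2 + E**2)
(((k + 377)*(-124 - 36/(-1002)) - 431) + 1169)/(N(27, 23) - 3546) = (((-38 + 377)*(-124 - 36/(-1002)) - 431) + 1169)/(sqrt(23**2 + 27**2) - 3546) = ((339*(-124 - 36*(-1/1002)) - 431) + 1169)/(sqrt(529 + 729) - 3546) = ((339*(-124 + 6/167) - 431) + 1169)/(sqrt(1258) - 3546) = ((339*(-20702/167) - 431) + 1169)/(-3546 + sqrt(1258)) = ((-7017978/167 - 431) + 1169)/(-3546 + sqrt(1258)) = (-7089955/167 + 1169)/(-3546 + sqrt(1258)) = -6894732/(167*(-3546 + sqrt(1258)))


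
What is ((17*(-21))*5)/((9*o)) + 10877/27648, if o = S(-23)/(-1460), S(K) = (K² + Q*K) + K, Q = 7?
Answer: 533979451/635904 ≈ 839.72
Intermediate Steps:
S(K) = K² + 8*K (S(K) = (K² + 7*K) + K = K² + 8*K)
o = -69/292 (o = -23*(8 - 23)/(-1460) = -23*(-15)*(-1/1460) = 345*(-1/1460) = -69/292 ≈ -0.23630)
((17*(-21))*5)/((9*o)) + 10877/27648 = ((17*(-21))*5)/((9*(-69/292))) + 10877/27648 = (-357*5)/(-621/292) + 10877*(1/27648) = -1785*(-292/621) + 10877/27648 = 173740/207 + 10877/27648 = 533979451/635904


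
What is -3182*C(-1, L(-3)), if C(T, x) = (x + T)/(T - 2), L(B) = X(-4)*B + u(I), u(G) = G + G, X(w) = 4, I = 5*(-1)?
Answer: -73186/3 ≈ -24395.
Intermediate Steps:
I = -5
u(G) = 2*G
L(B) = -10 + 4*B (L(B) = 4*B + 2*(-5) = 4*B - 10 = -10 + 4*B)
C(T, x) = (T + x)/(-2 + T)
-3182*C(-1, L(-3)) = -3182*(-1 + (-10 + 4*(-3)))/(-2 - 1) = -3182*(-1 + (-10 - 12))/(-3) = -(-3182)*(-1 - 22)/3 = -(-3182)*(-23)/3 = -3182*23/3 = -73186/3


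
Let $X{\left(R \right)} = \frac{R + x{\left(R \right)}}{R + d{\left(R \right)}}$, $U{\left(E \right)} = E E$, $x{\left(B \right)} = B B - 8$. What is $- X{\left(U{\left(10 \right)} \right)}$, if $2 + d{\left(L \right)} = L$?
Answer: $- \frac{1682}{33} \approx -50.97$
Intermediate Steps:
$x{\left(B \right)} = -8 + B^{2}$ ($x{\left(B \right)} = B^{2} - 8 = -8 + B^{2}$)
$d{\left(L \right)} = -2 + L$
$U{\left(E \right)} = E^{2}$
$X{\left(R \right)} = \frac{-8 + R + R^{2}}{-2 + 2 R}$ ($X{\left(R \right)} = \frac{R + \left(-8 + R^{2}\right)}{R + \left(-2 + R\right)} = \frac{-8 + R + R^{2}}{-2 + 2 R}$)
$- X{\left(U{\left(10 \right)} \right)} = - \frac{-8 + 10^{2} + \left(10^{2}\right)^{2}}{2 \left(-1 + 10^{2}\right)} = - \frac{-8 + 100 + 100^{2}}{2 \left(-1 + 100\right)} = - \frac{-8 + 100 + 10000}{2 \cdot 99} = - \frac{10092}{2 \cdot 99} = \left(-1\right) \frac{1682}{33} = - \frac{1682}{33}$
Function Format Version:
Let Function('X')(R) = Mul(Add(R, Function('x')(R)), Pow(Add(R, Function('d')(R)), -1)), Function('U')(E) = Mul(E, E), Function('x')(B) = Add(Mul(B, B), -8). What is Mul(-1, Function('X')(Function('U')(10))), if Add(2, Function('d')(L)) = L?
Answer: Rational(-1682, 33) ≈ -50.970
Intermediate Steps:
Function('x')(B) = Add(-8, Pow(B, 2)) (Function('x')(B) = Add(Pow(B, 2), -8) = Add(-8, Pow(B, 2)))
Function('d')(L) = Add(-2, L)
Function('U')(E) = Pow(E, 2)
Function('X')(R) = Mul(Pow(Add(-2, Mul(2, R)), -1), Add(-8, R, Pow(R, 2))) (Function('X')(R) = Mul(Add(R, Add(-8, Pow(R, 2))), Pow(Add(R, Add(-2, R)), -1)) = Mul(Add(-8, R, Pow(R, 2)), Pow(Add(-2, Mul(2, R)), -1)) = Mul(Pow(Add(-2, Mul(2, R)), -1), Add(-8, R, Pow(R, 2))))
Mul(-1, Function('X')(Function('U')(10))) = Mul(-1, Mul(Rational(1, 2), Pow(Add(-1, Pow(10, 2)), -1), Add(-8, Pow(10, 2), Pow(Pow(10, 2), 2)))) = Mul(-1, Mul(Rational(1, 2), Pow(Add(-1, 100), -1), Add(-8, 100, Pow(100, 2)))) = Mul(-1, Mul(Rational(1, 2), Pow(99, -1), Add(-8, 100, 10000))) = Mul(-1, Mul(Rational(1, 2), Rational(1, 99), 10092)) = Mul(-1, Rational(1682, 33)) = Rational(-1682, 33)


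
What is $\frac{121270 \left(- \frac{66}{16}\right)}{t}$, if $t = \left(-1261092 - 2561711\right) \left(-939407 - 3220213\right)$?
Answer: $- \frac{133397}{4240375417296} \approx -3.1459 \cdot 10^{-8}$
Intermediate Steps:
$t = 15901407814860$ ($t = \left(-3822803\right) \left(-4159620\right) = 15901407814860$)
$\frac{121270 \left(- \frac{66}{16}\right)}{t} = \frac{121270 \left(- \frac{66}{16}\right)}{15901407814860} = 121270 \left(\left(-66\right) \frac{1}{16}\right) \frac{1}{15901407814860} = 121270 \left(- \frac{33}{8}\right) \frac{1}{15901407814860} = \left(- \frac{2000955}{4}\right) \frac{1}{15901407814860} = - \frac{133397}{4240375417296}$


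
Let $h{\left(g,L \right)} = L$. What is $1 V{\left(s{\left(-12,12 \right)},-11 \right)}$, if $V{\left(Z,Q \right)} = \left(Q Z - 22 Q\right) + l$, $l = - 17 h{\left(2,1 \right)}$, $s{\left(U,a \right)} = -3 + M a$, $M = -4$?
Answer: $786$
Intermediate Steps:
$s{\left(U,a \right)} = -3 - 4 a$
$l = -17$ ($l = \left(-17\right) 1 = -17$)
$V{\left(Z,Q \right)} = -17 - 22 Q + Q Z$ ($V{\left(Z,Q \right)} = \left(Q Z - 22 Q\right) - 17 = \left(- 22 Q + Q Z\right) - 17 = -17 - 22 Q + Q Z$)
$1 V{\left(s{\left(-12,12 \right)},-11 \right)} = 1 \left(-17 - -242 - 11 \left(-3 - 48\right)\right) = 1 \left(-17 + 242 - 11 \left(-3 - 48\right)\right) = 1 \left(-17 + 242 - -561\right) = 1 \left(-17 + 242 + 561\right) = 1 \cdot 786 = 786$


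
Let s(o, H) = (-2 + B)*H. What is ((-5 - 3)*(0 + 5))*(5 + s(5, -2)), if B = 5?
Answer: 40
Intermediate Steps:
s(o, H) = 3*H (s(o, H) = (-2 + 5)*H = 3*H)
((-5 - 3)*(0 + 5))*(5 + s(5, -2)) = ((-5 - 3)*(0 + 5))*(5 + 3*(-2)) = (-8*5)*(5 - 6) = -40*(-1) = 40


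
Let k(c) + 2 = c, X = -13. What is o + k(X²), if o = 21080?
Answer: 21247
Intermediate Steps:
k(c) = -2 + c
o + k(X²) = 21080 + (-2 + (-13)²) = 21080 + (-2 + 169) = 21080 + 167 = 21247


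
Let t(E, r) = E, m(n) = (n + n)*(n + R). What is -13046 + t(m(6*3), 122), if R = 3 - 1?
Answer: -12326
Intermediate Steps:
R = 2
m(n) = 2*n*(2 + n) (m(n) = (n + n)*(n + 2) = (2*n)*(2 + n) = 2*n*(2 + n))
-13046 + t(m(6*3), 122) = -13046 + 2*(6*3)*(2 + 6*3) = -13046 + 2*18*(2 + 18) = -13046 + 2*18*20 = -13046 + 720 = -12326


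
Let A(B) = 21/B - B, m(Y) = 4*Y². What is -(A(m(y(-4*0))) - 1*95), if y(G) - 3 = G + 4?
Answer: 8145/28 ≈ 290.89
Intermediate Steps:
y(G) = 7 + G (y(G) = 3 + (G + 4) = 3 + (4 + G) = 7 + G)
A(B) = -B + 21/B
-(A(m(y(-4*0))) - 1*95) = -((-4*(7 - 4*0)² + 21/((4*(7 - 4*0)²))) - 1*95) = -((-4*(7 + 0)² + 21/((4*(7 + 0)²))) - 95) = -((-4*7² + 21/((4*7²))) - 95) = -((-4*49 + 21/((4*49))) - 95) = -((-1*196 + 21/196) - 95) = -((-196 + 21*(1/196)) - 95) = -((-196 + 3/28) - 95) = -(-5485/28 - 95) = -1*(-8145/28) = 8145/28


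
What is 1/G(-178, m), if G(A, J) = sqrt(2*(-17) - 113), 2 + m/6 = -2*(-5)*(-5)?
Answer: -I*sqrt(3)/21 ≈ -0.082479*I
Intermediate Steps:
m = -312 (m = -12 + 6*(-2*(-5)*(-5)) = -12 + 6*(10*(-5)) = -12 + 6*(-50) = -12 - 300 = -312)
G(A, J) = 7*I*sqrt(3) (G(A, J) = sqrt(-34 - 113) = sqrt(-147) = 7*I*sqrt(3))
1/G(-178, m) = 1/(7*I*sqrt(3)) = -I*sqrt(3)/21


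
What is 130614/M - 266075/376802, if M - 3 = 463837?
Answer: -18550152893/43693959920 ≈ -0.42455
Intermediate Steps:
M = 463840 (M = 3 + 463837 = 463840)
130614/M - 266075/376802 = 130614/463840 - 266075/376802 = 130614*(1/463840) - 266075*1/376802 = 65307/231920 - 266075/376802 = -18550152893/43693959920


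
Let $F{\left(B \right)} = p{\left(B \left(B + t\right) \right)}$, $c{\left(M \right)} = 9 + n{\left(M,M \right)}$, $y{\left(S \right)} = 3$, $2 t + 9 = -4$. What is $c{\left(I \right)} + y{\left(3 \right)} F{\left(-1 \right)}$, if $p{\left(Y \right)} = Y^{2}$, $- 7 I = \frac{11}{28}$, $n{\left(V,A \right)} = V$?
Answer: $\frac{8707}{49} \approx 177.69$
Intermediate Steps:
$t = - \frac{13}{2}$ ($t = - \frac{9}{2} + \frac{1}{2} \left(-4\right) = - \frac{9}{2} - 2 = - \frac{13}{2} \approx -6.5$)
$I = - \frac{11}{196}$ ($I = - \frac{11 \cdot \frac{1}{28}}{7} = \left(- \frac{1}{7}\right) \frac{11}{28} = - \frac{11}{196} \approx -0.056122$)
$c{\left(M \right)} = 9 + M$
$F{\left(B \right)} = B^{2} \left(- \frac{13}{2} + B\right)^{2}$ ($F{\left(B \right)} = \left(B \left(B - \frac{13}{2}\right)\right)^{2} = \left(B \left(- \frac{13}{2} + B\right)\right)^{2} = B^{2} \left(- \frac{13}{2} + B\right)^{2}$)
$c{\left(I \right)} + y{\left(3 \right)} F{\left(-1 \right)} = \left(9 - \frac{11}{196}\right) + 3 \frac{\left(-1\right)^{2} \left(-13 + 2 \left(-1\right)\right)^{2}}{4} = \frac{1753}{196} + 3 \cdot \frac{1}{4} \cdot 1 \left(-13 - 2\right)^{2} = \frac{1753}{196} + 3 \cdot \frac{1}{4} \cdot 1 \left(-15\right)^{2} = \frac{1753}{196} + 3 \cdot \frac{1}{4} \cdot 1 \cdot 225 = \frac{1753}{196} + 3 \cdot \frac{225}{4} = \frac{1753}{196} + \frac{675}{4} = \frac{8707}{49}$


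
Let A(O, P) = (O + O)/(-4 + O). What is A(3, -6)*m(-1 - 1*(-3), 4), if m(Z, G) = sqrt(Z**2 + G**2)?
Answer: -12*sqrt(5) ≈ -26.833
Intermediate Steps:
m(Z, G) = sqrt(G**2 + Z**2)
A(O, P) = 2*O/(-4 + O) (A(O, P) = (2*O)/(-4 + O) = 2*O/(-4 + O))
A(3, -6)*m(-1 - 1*(-3), 4) = (2*3/(-4 + 3))*sqrt(4**2 + (-1 - 1*(-3))**2) = (2*3/(-1))*sqrt(16 + (-1 + 3)**2) = (2*3*(-1))*sqrt(16 + 2**2) = -6*sqrt(16 + 4) = -12*sqrt(5)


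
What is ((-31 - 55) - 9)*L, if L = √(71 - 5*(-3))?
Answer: -95*√86 ≈ -880.99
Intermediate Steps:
L = √86 (L = √(71 + 15) = √86 ≈ 9.2736)
((-31 - 55) - 9)*L = ((-31 - 55) - 9)*√86 = (-86 - 9)*√86 = -95*√86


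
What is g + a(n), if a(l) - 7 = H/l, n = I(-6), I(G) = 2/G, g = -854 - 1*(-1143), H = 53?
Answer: 137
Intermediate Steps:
g = 289 (g = -854 + 1143 = 289)
n = -⅓ (n = 2/(-6) = 2*(-⅙) = -⅓ ≈ -0.33333)
a(l) = 7 + 53/l
g + a(n) = 289 + (7 + 53/(-⅓)) = 289 + (7 + 53*(-3)) = 289 + (7 - 159) = 289 - 152 = 137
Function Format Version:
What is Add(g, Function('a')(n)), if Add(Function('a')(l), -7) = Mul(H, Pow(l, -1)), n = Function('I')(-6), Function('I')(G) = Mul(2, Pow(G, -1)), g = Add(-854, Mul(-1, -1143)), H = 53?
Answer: 137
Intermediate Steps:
g = 289 (g = Add(-854, 1143) = 289)
n = Rational(-1, 3) (n = Mul(2, Pow(-6, -1)) = Mul(2, Rational(-1, 6)) = Rational(-1, 3) ≈ -0.33333)
Function('a')(l) = Add(7, Mul(53, Pow(l, -1)))
Add(g, Function('a')(n)) = Add(289, Add(7, Mul(53, Pow(Rational(-1, 3), -1)))) = Add(289, Add(7, Mul(53, -3))) = Add(289, Add(7, -159)) = Add(289, -152) = 137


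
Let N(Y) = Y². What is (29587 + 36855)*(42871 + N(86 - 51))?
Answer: 2929826432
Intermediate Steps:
(29587 + 36855)*(42871 + N(86 - 51)) = (29587 + 36855)*(42871 + (86 - 51)²) = 66442*(42871 + 35²) = 66442*(42871 + 1225) = 66442*44096 = 2929826432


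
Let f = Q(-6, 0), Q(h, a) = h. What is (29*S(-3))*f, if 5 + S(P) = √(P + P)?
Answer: 870 - 174*I*√6 ≈ 870.0 - 426.21*I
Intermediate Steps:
f = -6
S(P) = -5 + √2*√P (S(P) = -5 + √(P + P) = -5 + √(2*P) = -5 + √2*√P)
(29*S(-3))*f = (29*(-5 + √2*√(-3)))*(-6) = (29*(-5 + √2*(I*√3)))*(-6) = (29*(-5 + I*√6))*(-6) = (-145 + 29*I*√6)*(-6) = 870 - 174*I*√6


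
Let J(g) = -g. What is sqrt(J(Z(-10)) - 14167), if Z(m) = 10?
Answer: I*sqrt(14177) ≈ 119.07*I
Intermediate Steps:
sqrt(J(Z(-10)) - 14167) = sqrt(-1*10 - 14167) = sqrt(-10 - 14167) = sqrt(-14177) = I*sqrt(14177)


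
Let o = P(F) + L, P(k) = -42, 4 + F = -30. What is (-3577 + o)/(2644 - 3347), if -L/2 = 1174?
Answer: 5967/703 ≈ 8.4879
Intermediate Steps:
L = -2348 (L = -2*1174 = -2348)
F = -34 (F = -4 - 30 = -34)
o = -2390 (o = -42 - 2348 = -2390)
(-3577 + o)/(2644 - 3347) = (-3577 - 2390)/(2644 - 3347) = -5967/(-703) = -5967*(-1/703) = 5967/703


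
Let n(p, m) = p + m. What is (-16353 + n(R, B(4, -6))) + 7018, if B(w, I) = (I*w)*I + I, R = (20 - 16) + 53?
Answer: -9140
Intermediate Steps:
R = 57 (R = 4 + 53 = 57)
B(w, I) = I + w*I² (B(w, I) = w*I² + I = I + w*I²)
n(p, m) = m + p
(-16353 + n(R, B(4, -6))) + 7018 = (-16353 + (-6*(1 - 6*4) + 57)) + 7018 = (-16353 + (-6*(1 - 24) + 57)) + 7018 = (-16353 + (-6*(-23) + 57)) + 7018 = (-16353 + (138 + 57)) + 7018 = (-16353 + 195) + 7018 = -16158 + 7018 = -9140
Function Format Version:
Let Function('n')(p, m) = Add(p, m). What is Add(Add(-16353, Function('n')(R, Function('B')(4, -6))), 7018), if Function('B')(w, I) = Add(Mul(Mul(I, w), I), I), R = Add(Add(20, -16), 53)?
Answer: -9140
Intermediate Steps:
R = 57 (R = Add(4, 53) = 57)
Function('B')(w, I) = Add(I, Mul(w, Pow(I, 2))) (Function('B')(w, I) = Add(Mul(w, Pow(I, 2)), I) = Add(I, Mul(w, Pow(I, 2))))
Function('n')(p, m) = Add(m, p)
Add(Add(-16353, Function('n')(R, Function('B')(4, -6))), 7018) = Add(Add(-16353, Add(Mul(-6, Add(1, Mul(-6, 4))), 57)), 7018) = Add(Add(-16353, Add(Mul(-6, Add(1, -24)), 57)), 7018) = Add(Add(-16353, Add(Mul(-6, -23), 57)), 7018) = Add(Add(-16353, Add(138, 57)), 7018) = Add(Add(-16353, 195), 7018) = Add(-16158, 7018) = -9140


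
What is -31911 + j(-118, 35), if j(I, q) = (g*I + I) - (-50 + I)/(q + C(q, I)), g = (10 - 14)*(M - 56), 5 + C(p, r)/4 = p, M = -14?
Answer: -10085527/155 ≈ -65068.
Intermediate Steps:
C(p, r) = -20 + 4*p
g = 280 (g = (10 - 14)*(-14 - 56) = -4*(-70) = 280)
j(I, q) = 281*I - (-50 + I)/(-20 + 5*q) (j(I, q) = (280*I + I) - (-50 + I)/(q + (-20 + 4*q)) = 281*I - (-50 + I)/(-20 + 5*q))
-31911 + j(-118, 35) = -31911 + (50 - 5621*(-118) + 1405*(-118)*35)/(5*(-4 + 35)) = -31911 + (⅕)*(50 + 663278 - 5802650)/31 = -31911 + (⅕)*(1/31)*(-5139322) = -31911 - 5139322/155 = -10085527/155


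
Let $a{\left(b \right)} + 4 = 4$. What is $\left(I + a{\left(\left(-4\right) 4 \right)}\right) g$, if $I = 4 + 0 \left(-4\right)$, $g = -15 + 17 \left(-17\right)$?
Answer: $-1216$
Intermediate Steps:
$a{\left(b \right)} = 0$ ($a{\left(b \right)} = -4 + 4 = 0$)
$g = -304$ ($g = -15 - 289 = -304$)
$I = 4$ ($I = 4 + 0 = 4$)
$\left(I + a{\left(\left(-4\right) 4 \right)}\right) g = \left(4 + 0\right) \left(-304\right) = 4 \left(-304\right) = -1216$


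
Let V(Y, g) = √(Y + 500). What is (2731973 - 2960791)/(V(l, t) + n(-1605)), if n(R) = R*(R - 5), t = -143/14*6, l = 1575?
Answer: -23651086116/267092576017 + 228818*√83/1335462880085 ≈ -0.088549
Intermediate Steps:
t = -429/7 (t = -143/14*6 = -429/7 ≈ -61.286)
n(R) = R*(-5 + R)
V(Y, g) = √(500 + Y)
(2731973 - 2960791)/(V(l, t) + n(-1605)) = (2731973 - 2960791)/(√(500 + 1575) - 1605*(-5 - 1605)) = -228818/(√2075 - 1605*(-1610)) = -228818/(5*√83 + 2584050) = -228818/(2584050 + 5*√83)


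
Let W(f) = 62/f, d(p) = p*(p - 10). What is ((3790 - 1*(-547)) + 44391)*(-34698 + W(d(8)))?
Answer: -1690952965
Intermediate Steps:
d(p) = p*(-10 + p)
((3790 - 1*(-547)) + 44391)*(-34698 + W(d(8))) = ((3790 - 1*(-547)) + 44391)*(-34698 + 62/((8*(-10 + 8)))) = ((3790 + 547) + 44391)*(-34698 + 62/((8*(-2)))) = (4337 + 44391)*(-34698 + 62/(-16)) = 48728*(-34698 + 62*(-1/16)) = 48728*(-34698 - 31/8) = 48728*(-277615/8) = -1690952965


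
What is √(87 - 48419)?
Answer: 2*I*√12083 ≈ 219.85*I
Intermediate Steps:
√(87 - 48419) = √(-48332) = 2*I*√12083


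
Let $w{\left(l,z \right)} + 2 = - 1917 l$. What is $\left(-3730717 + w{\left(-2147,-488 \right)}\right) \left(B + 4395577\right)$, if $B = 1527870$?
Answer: $2281000970760$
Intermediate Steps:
$w{\left(l,z \right)} = -2 - 1917 l$
$\left(-3730717 + w{\left(-2147,-488 \right)}\right) \left(B + 4395577\right) = \left(-3730717 - -4115797\right) \left(1527870 + 4395577\right) = \left(-3730717 + \left(-2 + 4115799\right)\right) 5923447 = \left(-3730717 + 4115797\right) 5923447 = 385080 \cdot 5923447 = 2281000970760$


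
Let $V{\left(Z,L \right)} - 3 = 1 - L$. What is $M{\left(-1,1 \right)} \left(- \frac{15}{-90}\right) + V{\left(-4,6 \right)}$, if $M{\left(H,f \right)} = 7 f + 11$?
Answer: $1$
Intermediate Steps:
$V{\left(Z,L \right)} = 4 - L$ ($V{\left(Z,L \right)} = 3 - \left(-1 + L\right) = 4 - L$)
$M{\left(H,f \right)} = 11 + 7 f$
$M{\left(-1,1 \right)} \left(- \frac{15}{-90}\right) + V{\left(-4,6 \right)} = \left(11 + 7 \cdot 1\right) \left(- \frac{15}{-90}\right) + \left(4 - 6\right) = \left(11 + 7\right) \left(\left(-15\right) \left(- \frac{1}{90}\right)\right) + \left(4 - 6\right) = 18 \cdot \frac{1}{6} - 2 = 3 - 2 = 1$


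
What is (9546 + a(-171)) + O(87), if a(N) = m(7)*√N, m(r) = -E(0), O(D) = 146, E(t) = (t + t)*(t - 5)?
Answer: 9692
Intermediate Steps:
E(t) = 2*t*(-5 + t) (E(t) = (2*t)*(-5 + t) = 2*t*(-5 + t))
m(r) = 0 (m(r) = -2*0*(-5 + 0) = -2*0*(-5) = -1*0 = 0)
a(N) = 0 (a(N) = 0*√N = 0)
(9546 + a(-171)) + O(87) = (9546 + 0) + 146 = 9546 + 146 = 9692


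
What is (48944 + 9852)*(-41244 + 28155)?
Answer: -769580844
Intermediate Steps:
(48944 + 9852)*(-41244 + 28155) = 58796*(-13089) = -769580844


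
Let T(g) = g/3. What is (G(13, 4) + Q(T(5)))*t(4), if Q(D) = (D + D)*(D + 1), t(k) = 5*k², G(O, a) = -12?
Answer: -2240/9 ≈ -248.89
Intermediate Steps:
T(g) = g/3 (T(g) = g*(⅓) = g/3)
Q(D) = 2*D*(1 + D) (Q(D) = (2*D)*(1 + D) = 2*D*(1 + D))
(G(13, 4) + Q(T(5)))*t(4) = (-12 + 2*((⅓)*5)*(1 + (⅓)*5))*(5*4²) = (-12 + 2*(5/3)*(1 + 5/3))*(5*16) = (-12 + 2*(5/3)*(8/3))*80 = (-12 + 80/9)*80 = -28/9*80 = -2240/9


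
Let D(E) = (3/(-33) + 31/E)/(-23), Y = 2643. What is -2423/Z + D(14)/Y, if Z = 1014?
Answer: -1890271718/791047257 ≈ -2.3896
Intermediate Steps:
D(E) = 1/253 - 31/(23*E) (D(E) = (3*(-1/33) + 31/E)*(-1/23) = (-1/11 + 31/E)*(-1/23) = 1/253 - 31/(23*E))
-2423/Z + D(14)/Y = -2423/1014 + ((1/253)*(-341 + 14)/14)/2643 = -2423*1/1014 + ((1/253)*(1/14)*(-327))*(1/2643) = -2423/1014 - 327/3542*1/2643 = -2423/1014 - 109/3120502 = -1890271718/791047257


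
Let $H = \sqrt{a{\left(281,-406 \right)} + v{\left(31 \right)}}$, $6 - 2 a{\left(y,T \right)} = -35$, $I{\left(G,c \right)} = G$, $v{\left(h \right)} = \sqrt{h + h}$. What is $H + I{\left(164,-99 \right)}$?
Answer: $164 + \frac{\sqrt{82 + 4 \sqrt{62}}}{2} \approx 169.33$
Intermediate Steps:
$v{\left(h \right)} = \sqrt{2} \sqrt{h}$ ($v{\left(h \right)} = \sqrt{2 h} = \sqrt{2} \sqrt{h}$)
$a{\left(y,T \right)} = \frac{41}{2}$ ($a{\left(y,T \right)} = 3 - - \frac{35}{2} = 3 + \frac{35}{2} = \frac{41}{2}$)
$H = \sqrt{\frac{41}{2} + \sqrt{62}}$ ($H = \sqrt{\frac{41}{2} + \sqrt{2} \sqrt{31}} = \sqrt{\frac{41}{2} + \sqrt{62}} \approx 5.3267$)
$H + I{\left(164,-99 \right)} = \frac{\sqrt{82 + 4 \sqrt{62}}}{2} + 164 = 164 + \frac{\sqrt{82 + 4 \sqrt{62}}}{2}$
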